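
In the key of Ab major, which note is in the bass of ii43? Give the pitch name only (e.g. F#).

F

ii in Ab major has root Bb; the chord is Bb-Db-F-Ab.
The figure 43 means second inversion — the fifth is in the bass.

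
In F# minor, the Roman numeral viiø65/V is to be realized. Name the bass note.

D#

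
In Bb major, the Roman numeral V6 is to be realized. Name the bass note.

A

V in Bb major has root F; the chord is F-A-C.
The figure 6 means first inversion — the third is in the bass.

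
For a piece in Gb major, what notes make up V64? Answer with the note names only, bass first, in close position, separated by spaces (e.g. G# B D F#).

Ab Db F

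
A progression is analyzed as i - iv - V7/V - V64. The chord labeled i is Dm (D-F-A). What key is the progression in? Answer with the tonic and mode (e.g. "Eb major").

D minor

The chord Dm is a minor triad rooted on D; its label is i.
If D is scale degree 1 and the mode makes that degree carry a minor triad, the tonic is D and the mode is minor.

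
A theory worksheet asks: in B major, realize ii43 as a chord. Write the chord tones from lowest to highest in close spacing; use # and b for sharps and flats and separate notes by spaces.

In B major, the second degree is C#, and the diatonic chord built there is a minor seventh chord.
Stacking thirds from C# gives C#-E-G#-B.
The figured bass 43 indicates second inversion, placing the fifth (G#) in the bass: G#-B-C#-E.

G# B C# E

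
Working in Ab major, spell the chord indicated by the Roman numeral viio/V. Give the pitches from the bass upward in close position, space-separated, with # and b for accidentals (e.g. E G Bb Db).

The slash marks an applied leading-tone chord: viio of V. In Ab major, V is Eb, so the leading tone to it is D, a half step below.
Building a diminished triad on D gives D-F-Ab.

D F Ab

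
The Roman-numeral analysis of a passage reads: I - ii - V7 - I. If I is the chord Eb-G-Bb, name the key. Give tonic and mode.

Eb major

The anchor chord is a major triad on Eb, labeled I.
If Eb is scale degree 1 and the mode makes that degree carry a major triad, the tonic is Eb and the mode is major.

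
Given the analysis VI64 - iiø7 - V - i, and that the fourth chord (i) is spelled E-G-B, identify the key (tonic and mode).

The anchor chord is a minor triad on E, labeled i.
If E is scale degree 1 and the mode makes that degree carry a minor triad, the tonic is E and the mode is minor.

E minor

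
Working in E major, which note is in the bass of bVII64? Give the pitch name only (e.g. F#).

bVII in E major has root D; the chord is D-F#-A.
The figure 64 means second inversion — the fifth is in the bass.

A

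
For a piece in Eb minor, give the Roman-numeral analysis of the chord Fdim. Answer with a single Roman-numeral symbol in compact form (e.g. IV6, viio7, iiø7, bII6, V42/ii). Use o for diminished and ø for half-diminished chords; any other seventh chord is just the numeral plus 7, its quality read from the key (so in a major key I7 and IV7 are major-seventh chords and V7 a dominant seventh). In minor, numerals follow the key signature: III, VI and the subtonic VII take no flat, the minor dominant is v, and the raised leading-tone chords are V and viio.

iio

Stacked in thirds the chord is F-Ab-Cb: a diminished triad on F.
In Eb minor, F is the supertonic; the diatonic diminished triad there is iio.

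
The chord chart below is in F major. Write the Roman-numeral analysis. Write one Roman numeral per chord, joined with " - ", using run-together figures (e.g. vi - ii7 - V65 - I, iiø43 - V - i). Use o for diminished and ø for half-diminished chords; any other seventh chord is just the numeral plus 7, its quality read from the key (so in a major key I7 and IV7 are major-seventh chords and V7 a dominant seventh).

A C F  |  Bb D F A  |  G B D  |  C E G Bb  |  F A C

I6 - IV7 - V/V - V7 - I

A-C-F: major triad on F = scale degree 1 → I6.
Bb-D-F-A has root Bb, degree 4 in F major, so IV7.
G-B-D is the secondary dominant of V (major triad on G): V/V.
C-E-G-Bb: root C is the dominant; dominant seventh chord there is V7.
F-A-C: root F is the tonic; major triad there is I.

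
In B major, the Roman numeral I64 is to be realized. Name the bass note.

I in B major has root B; the chord is B-D#-F#.
The figure 64 means second inversion — the fifth is in the bass.

F#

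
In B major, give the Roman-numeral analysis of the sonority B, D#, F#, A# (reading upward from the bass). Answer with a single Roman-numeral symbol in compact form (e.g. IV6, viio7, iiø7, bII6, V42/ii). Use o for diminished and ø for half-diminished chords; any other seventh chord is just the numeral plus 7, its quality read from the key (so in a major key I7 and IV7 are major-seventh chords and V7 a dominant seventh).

The pitches B-D#-F#-A# form a major seventh chord rooted on B.
B is scale degree 1 in B major, and a major seventh chord on that degree is written I7.

I7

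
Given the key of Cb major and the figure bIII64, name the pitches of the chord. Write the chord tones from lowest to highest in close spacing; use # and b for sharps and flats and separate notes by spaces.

Bbb Ebb Gb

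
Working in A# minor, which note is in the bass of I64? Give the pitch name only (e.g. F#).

E#

I in A# minor has root A#; the chord is A#-C##-E#.
The figure 64 means second inversion — the fifth is in the bass.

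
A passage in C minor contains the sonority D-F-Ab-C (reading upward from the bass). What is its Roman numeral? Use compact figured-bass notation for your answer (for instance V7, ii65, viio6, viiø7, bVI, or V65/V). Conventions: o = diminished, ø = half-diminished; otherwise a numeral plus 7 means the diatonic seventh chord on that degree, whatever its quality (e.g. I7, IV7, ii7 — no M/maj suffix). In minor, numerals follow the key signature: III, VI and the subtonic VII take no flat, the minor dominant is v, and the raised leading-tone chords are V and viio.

iiø7

The pitches D-F-Ab-C form a half-diminished seventh chord rooted on D.
D is scale degree 2 in C minor, and a half-diminished seventh chord on that degree is written iiø7.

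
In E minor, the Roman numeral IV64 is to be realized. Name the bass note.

IV in E minor has root A; the chord is A-C#-E.
The figure 64 means second inversion — the fifth is in the bass.

E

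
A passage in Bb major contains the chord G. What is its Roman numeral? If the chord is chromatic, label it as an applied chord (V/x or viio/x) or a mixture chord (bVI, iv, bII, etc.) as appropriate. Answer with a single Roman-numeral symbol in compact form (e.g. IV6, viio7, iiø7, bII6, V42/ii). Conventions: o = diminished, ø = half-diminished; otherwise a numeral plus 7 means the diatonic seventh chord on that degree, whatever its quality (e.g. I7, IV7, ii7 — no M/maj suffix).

V/ii

The pitches G-B-D form a major triad rooted on G.
G is not a diatonic chord root with this quality in Bb major, but it lies a perfect fifth above C (ii), so the chord functions as an applied dominant of ii.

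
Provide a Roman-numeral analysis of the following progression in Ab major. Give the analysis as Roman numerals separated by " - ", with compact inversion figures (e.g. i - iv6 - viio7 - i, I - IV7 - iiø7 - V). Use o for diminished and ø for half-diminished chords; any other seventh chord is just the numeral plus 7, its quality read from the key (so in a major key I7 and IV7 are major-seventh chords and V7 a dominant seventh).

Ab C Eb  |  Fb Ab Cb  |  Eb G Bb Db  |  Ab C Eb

Ab-C-Eb has root Ab, degree 1 in Ab major, so I.
Fb-Ab-Cb: Fb with this quality isn't in the key; it's bVI, borrowed from the parallel minor.
Eb-G-Bb-Db has root Eb, degree 5 in Ab major, so V7.
Ab-C-Eb: root Ab is the tonic; major triad there is I.

I - bVI - V7 - I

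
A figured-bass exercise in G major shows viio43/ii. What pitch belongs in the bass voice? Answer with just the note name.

The applied chord viio43/ii is rooted on G#: G#-B-D-F.
The figure 43 means second inversion — the fifth is in the bass.

D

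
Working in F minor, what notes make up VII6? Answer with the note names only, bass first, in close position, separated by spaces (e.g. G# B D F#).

G Bb Eb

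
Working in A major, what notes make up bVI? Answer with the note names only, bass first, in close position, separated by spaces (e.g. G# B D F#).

F A C

Scale degree 6 in A major is F#; lowering it a half step gives F. bVI is a major triad on the lowered sixth degree, borrowed from the parallel minor.
So the chord is F-A-C, a major triad.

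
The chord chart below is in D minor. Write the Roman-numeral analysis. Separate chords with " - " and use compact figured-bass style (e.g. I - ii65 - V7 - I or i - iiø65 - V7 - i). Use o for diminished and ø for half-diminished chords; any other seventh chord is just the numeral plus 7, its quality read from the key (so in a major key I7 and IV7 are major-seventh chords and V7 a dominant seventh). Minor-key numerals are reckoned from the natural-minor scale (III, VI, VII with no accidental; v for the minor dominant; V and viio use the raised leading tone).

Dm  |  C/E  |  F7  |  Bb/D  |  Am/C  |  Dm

i - VII6 - V7/VI - VI6 - v6 - i

Dm: root D is the tonic; minor triad there is i.
C/E: root C is the subtonic; major triad there is VII6.
F7 is the secondary dominant of VI (dominant seventh chord on F): V7/VI.
Bb/D has root Bb, degree 6 in D minor, so VI6.
Am/C: root A is the dominant; minor triad there is v6.
Dm: root D is the tonic; minor triad there is i.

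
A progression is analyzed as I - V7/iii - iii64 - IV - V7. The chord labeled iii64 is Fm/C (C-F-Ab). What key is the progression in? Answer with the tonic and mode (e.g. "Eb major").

The anchor chord is a minor triad on F, labeled iii64.
If F is scale degree 3 and the mode makes that degree carry a minor triad, the tonic is Db and the mode is major.

Db major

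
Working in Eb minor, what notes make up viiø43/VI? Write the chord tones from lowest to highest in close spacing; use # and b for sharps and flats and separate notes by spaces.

viiø43/VI is a secondary leading-tone chord. The target VI is Cb in Eb minor; the applied chord is rooted a semitone below, on Bb.
Building a half-diminished seventh chord on Bb gives Bb-Db-Fb-Ab.
With the 43 figure the chord is in second inversion; from the bass Fb upward in close position it reads Fb-Ab-Bb-Db.

Fb Ab Bb Db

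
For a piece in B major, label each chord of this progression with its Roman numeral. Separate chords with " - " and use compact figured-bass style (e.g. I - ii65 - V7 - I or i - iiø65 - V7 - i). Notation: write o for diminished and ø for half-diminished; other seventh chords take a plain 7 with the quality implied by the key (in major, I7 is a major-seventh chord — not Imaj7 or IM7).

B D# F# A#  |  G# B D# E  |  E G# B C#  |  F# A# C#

B-D#-F#-A#: root B is the tonic; major seventh chord there is I7.
G#-B-D#-E: root E is the subdominant; major seventh chord there is IV65.
E-G#-B-C# has root C#, degree 2 in B major, so ii65.
F#-A#-C#: major triad on F# = scale degree 5 → V.

I7 - IV65 - ii65 - V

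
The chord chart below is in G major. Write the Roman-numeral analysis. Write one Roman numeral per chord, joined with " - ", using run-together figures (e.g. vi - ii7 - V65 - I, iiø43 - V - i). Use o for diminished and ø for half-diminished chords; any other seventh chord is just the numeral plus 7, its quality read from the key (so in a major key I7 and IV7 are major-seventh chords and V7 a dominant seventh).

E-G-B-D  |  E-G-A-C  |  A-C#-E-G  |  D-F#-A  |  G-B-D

vi7 - ii43 - V7/V - V - I

E-G-B-D: minor seventh chord on E = scale degree 6 → vi7.
E-G-A-C: minor seventh chord on A = scale degree 2 → ii43.
A-C#-E-G: a dominant seventh chord on A, the applied dominant of V → V7/V.
D-F#-A has root D, degree 5 in G major, so V.
G-B-D: major triad on G = scale degree 1 → I.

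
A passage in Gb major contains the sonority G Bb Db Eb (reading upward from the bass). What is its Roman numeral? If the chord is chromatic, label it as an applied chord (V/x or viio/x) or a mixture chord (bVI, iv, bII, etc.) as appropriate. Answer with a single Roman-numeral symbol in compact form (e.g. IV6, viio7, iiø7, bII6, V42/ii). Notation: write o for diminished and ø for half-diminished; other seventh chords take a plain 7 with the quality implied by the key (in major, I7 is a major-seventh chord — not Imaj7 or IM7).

V65/ii

The pitches Eb-G-Bb-Db form a dominant seventh chord rooted on Eb.
Eb is not a diatonic chord root with this quality in Gb major, but it lies a perfect fifth above Ab (ii), so the chord functions as an applied dominant of ii.
With G in the bass the chord is in first inversion, so the figured bass is 65.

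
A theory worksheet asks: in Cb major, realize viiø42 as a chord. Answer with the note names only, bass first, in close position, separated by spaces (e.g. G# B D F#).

Ab Bb Db Fb

The numeral's case and figure indicate a half-diminished seventh chord. In Cb major its root, the leading tone, is Bb.
That chord is spelled Bb-Db-Fb-Ab.
The figured bass 42 indicates third inversion, placing the seventh (Ab) in the bass: Ab-Bb-Db-Fb.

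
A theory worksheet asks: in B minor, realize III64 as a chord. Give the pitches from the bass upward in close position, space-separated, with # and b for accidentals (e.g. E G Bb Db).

A D F#

In B minor, the mediant is D, and the diatonic chord built there is a major triad.
Stacking thirds from D gives D-F#-A.
With the 64 figure the chord is in second inversion; from the bass A upward in close position it reads A-D-F#.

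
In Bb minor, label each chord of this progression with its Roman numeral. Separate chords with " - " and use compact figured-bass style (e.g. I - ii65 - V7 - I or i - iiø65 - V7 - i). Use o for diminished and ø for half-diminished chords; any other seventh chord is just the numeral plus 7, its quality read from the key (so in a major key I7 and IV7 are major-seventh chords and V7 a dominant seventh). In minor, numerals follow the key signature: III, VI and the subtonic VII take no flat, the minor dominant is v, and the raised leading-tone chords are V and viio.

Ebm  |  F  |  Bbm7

Ebm has root Eb, degree 4 in Bb minor, so iv.
F has root F, degree 5 in Bb minor, so V.
Bbm7: root Bb is the tonic; minor seventh chord there is i7.

iv - V - i7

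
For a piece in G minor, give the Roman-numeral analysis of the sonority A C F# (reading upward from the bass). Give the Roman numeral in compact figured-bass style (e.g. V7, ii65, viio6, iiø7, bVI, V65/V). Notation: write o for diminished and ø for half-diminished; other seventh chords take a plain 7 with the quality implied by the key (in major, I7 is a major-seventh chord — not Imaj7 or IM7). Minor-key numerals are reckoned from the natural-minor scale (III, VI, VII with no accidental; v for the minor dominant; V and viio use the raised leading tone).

viio6

The pitches F#-A-C form a diminished triad rooted on F#.
In G minor, F# is the leading tone; the diatonic diminished triad there is viio.
With A in the bass the chord is in first inversion, so the figured bass is 6.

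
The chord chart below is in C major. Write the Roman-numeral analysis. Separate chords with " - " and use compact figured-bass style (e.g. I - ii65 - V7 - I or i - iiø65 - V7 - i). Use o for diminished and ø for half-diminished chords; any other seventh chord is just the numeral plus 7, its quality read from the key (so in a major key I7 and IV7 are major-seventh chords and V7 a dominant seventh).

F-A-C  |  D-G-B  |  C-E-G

IV - V64 - I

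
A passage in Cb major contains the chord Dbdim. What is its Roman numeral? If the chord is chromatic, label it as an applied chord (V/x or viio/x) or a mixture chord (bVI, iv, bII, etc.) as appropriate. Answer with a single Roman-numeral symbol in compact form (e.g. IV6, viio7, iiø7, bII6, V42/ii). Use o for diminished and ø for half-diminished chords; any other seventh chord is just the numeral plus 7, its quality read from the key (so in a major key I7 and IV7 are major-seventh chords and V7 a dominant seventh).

iio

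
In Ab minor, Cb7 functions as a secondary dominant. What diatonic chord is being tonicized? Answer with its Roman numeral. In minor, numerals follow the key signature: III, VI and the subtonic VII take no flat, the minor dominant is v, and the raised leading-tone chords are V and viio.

VI

The chord is a dominant seventh chord on Cb.
A dominant resolves down a perfect fifth: Cb → Fb. In Ab minor, Fb is scale degree 6, i.e. VI.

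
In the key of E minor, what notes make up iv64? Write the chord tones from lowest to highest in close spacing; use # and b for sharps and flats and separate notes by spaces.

E A C

The numeral's case and figure indicate a minor triad. In E minor its root, the fourth degree, is A.
That chord is spelled A-C-E.
With the 64 figure the chord is in second inversion; from the bass E upward in close position it reads E-A-C.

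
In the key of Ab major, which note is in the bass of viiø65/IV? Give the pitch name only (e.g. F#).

The applied chord viiø65/IV is rooted on C: C-Eb-Gb-Bb.
The figure 65 means first inversion — the third is in the bass.

Eb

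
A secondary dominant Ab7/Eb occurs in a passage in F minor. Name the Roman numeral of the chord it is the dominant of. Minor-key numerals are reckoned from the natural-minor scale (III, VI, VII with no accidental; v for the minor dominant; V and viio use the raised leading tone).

The chord is a dominant seventh chord on Ab.
A dominant resolves down a perfect fifth: Ab → Db. In F minor, Db is scale degree 6, i.e. VI.

VI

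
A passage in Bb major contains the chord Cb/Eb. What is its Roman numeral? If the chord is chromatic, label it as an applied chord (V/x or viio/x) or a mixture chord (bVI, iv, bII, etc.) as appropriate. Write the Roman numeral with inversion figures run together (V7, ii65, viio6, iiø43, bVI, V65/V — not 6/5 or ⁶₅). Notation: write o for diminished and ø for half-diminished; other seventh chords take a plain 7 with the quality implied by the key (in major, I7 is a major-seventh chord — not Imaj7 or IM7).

bII6

Stacked in thirds the chord is Cb-Eb-Gb: a major triad on Cb.
Cb is the lowered second degree of Bb major (diatonic 2 would be C). This is the Neapolitan sixth — a major triad on the lowered second degree, here in its customary first inversion.
With Eb in the bass the chord is in first inversion, so the figured bass is 6.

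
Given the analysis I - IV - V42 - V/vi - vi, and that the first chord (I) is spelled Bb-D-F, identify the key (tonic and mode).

The anchor chord is a major triad on Bb, labeled I.
If Bb is scale degree 1 and the mode makes that degree carry a major triad, the tonic is Bb and the mode is major.

Bb major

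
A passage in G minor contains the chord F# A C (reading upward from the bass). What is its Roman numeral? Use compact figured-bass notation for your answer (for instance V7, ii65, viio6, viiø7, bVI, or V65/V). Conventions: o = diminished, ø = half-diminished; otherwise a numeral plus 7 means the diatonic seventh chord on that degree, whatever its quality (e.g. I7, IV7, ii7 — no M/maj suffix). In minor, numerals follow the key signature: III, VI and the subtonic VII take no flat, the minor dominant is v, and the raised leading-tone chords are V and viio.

The pitches F#-A-C form a diminished triad rooted on F#.
F# is scale degree 7 in G minor, and a diminished triad on that degree is written viio.

viio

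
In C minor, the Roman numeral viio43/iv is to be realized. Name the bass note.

Bb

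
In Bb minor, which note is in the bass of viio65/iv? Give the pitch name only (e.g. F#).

F

The applied chord viio65/iv is rooted on D: D-F-Ab-Cb.
The figure 65 means first inversion — the third is in the bass.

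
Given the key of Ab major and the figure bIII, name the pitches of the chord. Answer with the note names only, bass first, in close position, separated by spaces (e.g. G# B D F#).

Cb Eb Gb

Scale degree 3 in Ab major is C; lowering it a half step gives Cb. bIII is a major triad on the lowered third degree, borrowed from the parallel minor.
So the chord is Cb-Eb-Gb.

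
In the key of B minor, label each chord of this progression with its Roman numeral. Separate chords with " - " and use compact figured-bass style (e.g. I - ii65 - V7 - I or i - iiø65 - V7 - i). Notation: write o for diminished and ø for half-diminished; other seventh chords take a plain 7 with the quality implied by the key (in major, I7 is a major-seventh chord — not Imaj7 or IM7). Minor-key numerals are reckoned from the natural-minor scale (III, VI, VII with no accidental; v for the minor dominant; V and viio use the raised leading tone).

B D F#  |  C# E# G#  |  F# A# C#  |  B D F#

i - V/V - V - i

B-D-F#: root B is the tonic; minor triad there is i.
C#-E#-G#: a major triad on C#, the applied dominant of V → V/V.
F#-A#-C#: major triad on F# = scale degree 5 → V.
B-D-F#: root B is the tonic; minor triad there is i.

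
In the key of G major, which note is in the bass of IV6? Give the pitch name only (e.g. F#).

E

IV in G major has root C; the chord is C-E-G.
The figure 6 means first inversion — the third is in the bass.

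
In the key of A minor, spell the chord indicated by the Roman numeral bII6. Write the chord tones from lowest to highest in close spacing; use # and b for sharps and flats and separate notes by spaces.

bII6 is the Neapolitan sixth — a major triad on the lowered second degree, here in its customary first inversion. In A minor that root is Bb.
So the chord is Bb-D-F, a major triad.
With the 6 figure the chord is in first inversion; from the bass D upward in close position it reads D-F-Bb.

D F Bb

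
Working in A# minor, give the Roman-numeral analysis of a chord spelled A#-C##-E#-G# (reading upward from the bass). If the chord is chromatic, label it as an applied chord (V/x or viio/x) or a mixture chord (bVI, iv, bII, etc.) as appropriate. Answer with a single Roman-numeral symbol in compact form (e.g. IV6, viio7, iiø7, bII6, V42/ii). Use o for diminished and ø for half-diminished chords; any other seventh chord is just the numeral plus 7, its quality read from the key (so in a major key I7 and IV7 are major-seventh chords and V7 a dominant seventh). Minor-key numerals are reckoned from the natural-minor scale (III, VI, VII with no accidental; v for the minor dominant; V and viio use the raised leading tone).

The pitches A#-C##-E#-G# form a dominant seventh chord rooted on A#.
A# is not a diatonic chord root with this quality in A# minor, but it lies a perfect fifth above D# (iv), so the chord functions as an applied dominant of iv.

V7/iv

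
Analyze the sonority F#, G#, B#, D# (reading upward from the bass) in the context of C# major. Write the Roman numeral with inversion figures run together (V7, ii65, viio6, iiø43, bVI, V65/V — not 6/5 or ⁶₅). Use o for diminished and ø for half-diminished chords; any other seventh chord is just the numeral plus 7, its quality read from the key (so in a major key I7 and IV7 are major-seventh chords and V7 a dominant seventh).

V42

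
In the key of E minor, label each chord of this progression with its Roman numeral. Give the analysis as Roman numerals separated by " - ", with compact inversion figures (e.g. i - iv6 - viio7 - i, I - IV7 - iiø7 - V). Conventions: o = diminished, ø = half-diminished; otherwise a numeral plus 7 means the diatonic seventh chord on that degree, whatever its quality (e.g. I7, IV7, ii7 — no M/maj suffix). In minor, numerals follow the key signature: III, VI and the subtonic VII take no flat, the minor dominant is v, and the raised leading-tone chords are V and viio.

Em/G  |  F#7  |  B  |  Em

Em/G: root E is the tonic; minor triad there is i6.
F#7: chromatic; F# is V of V, so V7/V.
B: root B is the dominant; major triad there is V.
Em has root E, degree 1 in E minor, so i.

i6 - V7/V - V - i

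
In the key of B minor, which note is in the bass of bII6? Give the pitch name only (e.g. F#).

bII in B minor has root C; the chord is C-E-G.
The figure 6 means first inversion — the third is in the bass.

E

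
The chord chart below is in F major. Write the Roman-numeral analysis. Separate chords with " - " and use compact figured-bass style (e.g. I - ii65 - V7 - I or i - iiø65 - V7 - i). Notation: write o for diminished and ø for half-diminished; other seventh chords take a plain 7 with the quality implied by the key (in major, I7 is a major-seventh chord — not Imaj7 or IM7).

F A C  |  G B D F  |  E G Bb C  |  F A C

F-A-C: major triad on F = scale degree 1 → I.
G-B-D-F: a dominant seventh chord on G, the applied dominant of V → V7/V.
E-G-Bb-C: dominant seventh chord on C = scale degree 5 → V65.
F-A-C: major triad on F = scale degree 1 → I.

I - V7/V - V65 - I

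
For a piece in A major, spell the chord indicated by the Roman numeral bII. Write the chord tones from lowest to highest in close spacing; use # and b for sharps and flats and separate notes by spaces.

bII is the Neapolitan chord — a major triad on the lowered second degree. In A major that root is Bb.
So the chord is Bb-D-F.

Bb D F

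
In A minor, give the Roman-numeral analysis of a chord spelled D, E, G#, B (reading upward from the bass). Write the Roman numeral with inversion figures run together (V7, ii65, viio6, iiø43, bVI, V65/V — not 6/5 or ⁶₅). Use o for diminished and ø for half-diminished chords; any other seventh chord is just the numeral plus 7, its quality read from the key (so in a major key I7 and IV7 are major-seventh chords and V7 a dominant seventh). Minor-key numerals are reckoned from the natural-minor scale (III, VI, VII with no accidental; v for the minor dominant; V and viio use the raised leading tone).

V42

The pitches E-G#-B-D form a dominant seventh chord rooted on E.
In A minor, E is the dominant; the diatonic dominant seventh chord there is V7.
With D in the bass the chord is in third inversion, so the figured bass is 42.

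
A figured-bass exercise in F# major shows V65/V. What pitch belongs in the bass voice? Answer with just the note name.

B#

The applied chord V65/V is rooted on G#: G#-B#-D#-F#.
The figure 65 means first inversion — the third is in the bass.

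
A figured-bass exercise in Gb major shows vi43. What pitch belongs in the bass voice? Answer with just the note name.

vi in Gb major has root Eb; the chord is Eb-Gb-Bb-Db.
The figure 43 means second inversion — the fifth is in the bass.

Bb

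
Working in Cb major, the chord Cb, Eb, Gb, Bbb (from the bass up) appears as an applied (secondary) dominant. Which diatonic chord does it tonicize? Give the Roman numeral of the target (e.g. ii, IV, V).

IV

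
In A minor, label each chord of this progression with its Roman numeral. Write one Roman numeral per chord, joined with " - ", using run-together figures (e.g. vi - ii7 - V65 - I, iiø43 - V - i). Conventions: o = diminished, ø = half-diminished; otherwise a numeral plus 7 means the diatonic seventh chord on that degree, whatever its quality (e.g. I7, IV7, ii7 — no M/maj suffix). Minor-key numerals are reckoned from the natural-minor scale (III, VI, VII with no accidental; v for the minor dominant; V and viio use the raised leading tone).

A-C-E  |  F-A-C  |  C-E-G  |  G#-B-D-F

i - VI - III - viio7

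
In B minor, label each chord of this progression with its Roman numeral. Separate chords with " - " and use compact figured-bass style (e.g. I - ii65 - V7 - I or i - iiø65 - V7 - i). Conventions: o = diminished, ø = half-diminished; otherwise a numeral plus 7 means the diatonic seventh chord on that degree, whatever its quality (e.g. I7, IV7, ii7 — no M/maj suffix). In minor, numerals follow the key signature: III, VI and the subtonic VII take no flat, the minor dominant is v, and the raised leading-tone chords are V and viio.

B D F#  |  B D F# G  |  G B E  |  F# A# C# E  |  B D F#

B-D-F#: minor triad on B = scale degree 1 → i.
B-D-F#-G has root G, degree 6 in B minor, so VI65.
G-B-E: root E is the subdominant; minor triad there is iv6.
F#-A#-C#-E: dominant seventh chord on F# = scale degree 5 → V7.
B-D-F# has root B, degree 1 in B minor, so i.

i - VI65 - iv6 - V7 - i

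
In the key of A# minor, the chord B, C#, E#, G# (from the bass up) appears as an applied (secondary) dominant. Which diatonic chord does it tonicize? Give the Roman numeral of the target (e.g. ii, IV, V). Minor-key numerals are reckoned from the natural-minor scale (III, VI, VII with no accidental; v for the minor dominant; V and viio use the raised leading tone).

VI

The chord is a dominant seventh chord on C#.
A dominant resolves down a perfect fifth: C# → F#. In A# minor, F# is scale degree 6, i.e. VI.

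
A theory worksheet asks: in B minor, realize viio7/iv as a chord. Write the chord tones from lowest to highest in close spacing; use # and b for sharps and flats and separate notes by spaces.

D# F# A C

The slash marks an applied leading-tone chord: viio of iv. In B minor, iv is E, so the leading tone to it is D#, a half step below.
Building a fully diminished seventh chord on D# gives D#-F#-A-C.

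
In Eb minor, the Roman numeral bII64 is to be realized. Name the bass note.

bII in Eb minor has root Fb; the chord is Fb-Ab-Cb.
The figure 64 means second inversion — the fifth is in the bass.

Cb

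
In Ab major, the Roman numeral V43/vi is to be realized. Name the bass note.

G

The applied chord V43/vi is rooted on C: C-E-G-Bb.
The figure 43 means second inversion — the fifth is in the bass.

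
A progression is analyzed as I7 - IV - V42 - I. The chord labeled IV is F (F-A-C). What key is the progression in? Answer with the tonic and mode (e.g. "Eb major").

C major

The chord F is a major triad rooted on F; its label is IV.
IV on F implies F is the subdominant; that puts the tonic at C, and the uppercase numeral fits major mode.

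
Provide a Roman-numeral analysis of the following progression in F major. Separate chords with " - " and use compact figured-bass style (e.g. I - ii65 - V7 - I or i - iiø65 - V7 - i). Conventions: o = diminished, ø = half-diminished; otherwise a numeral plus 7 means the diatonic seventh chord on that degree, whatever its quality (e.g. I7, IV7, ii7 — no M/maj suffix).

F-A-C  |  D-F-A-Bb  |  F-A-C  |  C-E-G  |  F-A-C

I - IV65 - I - V - I

F-A-C has root F, degree 1 in F major, so I.
D-F-A-Bb: root Bb is the subdominant; major seventh chord there is IV65.
F-A-C: root F is the tonic; major triad there is I.
C-E-G has root C, degree 5 in F major, so V.
F-A-C: major triad on F = scale degree 1 → I.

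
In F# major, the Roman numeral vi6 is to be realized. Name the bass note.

F#

vi in F# major has root D#; the chord is D#-F#-A#.
The figure 6 means first inversion — the third is in the bass.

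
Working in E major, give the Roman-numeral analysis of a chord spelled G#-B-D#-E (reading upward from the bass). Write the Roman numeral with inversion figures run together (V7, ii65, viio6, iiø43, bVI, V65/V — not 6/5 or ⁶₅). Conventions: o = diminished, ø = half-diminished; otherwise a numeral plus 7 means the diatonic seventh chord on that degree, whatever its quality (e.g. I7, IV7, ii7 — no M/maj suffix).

I65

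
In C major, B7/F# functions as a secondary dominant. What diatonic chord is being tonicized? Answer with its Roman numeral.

iii

The chord is a dominant seventh chord on B.
A dominant resolves down a perfect fifth: B → E. In C major, E is scale degree 3, i.e. iii.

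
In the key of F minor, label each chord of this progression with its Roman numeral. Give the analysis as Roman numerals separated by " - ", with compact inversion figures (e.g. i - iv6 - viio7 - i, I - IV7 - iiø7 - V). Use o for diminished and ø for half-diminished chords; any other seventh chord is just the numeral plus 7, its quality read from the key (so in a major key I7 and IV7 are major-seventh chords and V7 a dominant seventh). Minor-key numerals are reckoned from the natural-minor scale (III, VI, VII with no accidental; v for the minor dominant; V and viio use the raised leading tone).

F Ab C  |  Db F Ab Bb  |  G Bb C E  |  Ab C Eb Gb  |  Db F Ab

i - iv65 - V43 - V7/VI - VI

F-Ab-C: root F is the tonic; minor triad there is i.
Db-F-Ab-Bb: root Bb is the subdominant; minor seventh chord there is iv65.
G-Bb-C-E: dominant seventh chord on C = scale degree 5 → V43.
Ab-C-Eb-Gb: a dominant seventh chord on Ab, the applied dominant of VI → V7/VI.
Db-F-Ab has root Db, degree 6 in F minor, so VI.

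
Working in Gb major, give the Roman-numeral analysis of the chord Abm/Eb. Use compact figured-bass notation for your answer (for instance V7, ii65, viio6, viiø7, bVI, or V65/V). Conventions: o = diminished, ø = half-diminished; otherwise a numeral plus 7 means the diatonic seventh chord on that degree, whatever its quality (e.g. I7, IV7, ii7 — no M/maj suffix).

The pitches Ab-Cb-Eb form a minor triad rooted on Ab.
In Gb major, Ab is the supertonic; the diatonic minor triad there is ii.
With Eb in the bass the chord is in second inversion, so the figured bass is 64.

ii64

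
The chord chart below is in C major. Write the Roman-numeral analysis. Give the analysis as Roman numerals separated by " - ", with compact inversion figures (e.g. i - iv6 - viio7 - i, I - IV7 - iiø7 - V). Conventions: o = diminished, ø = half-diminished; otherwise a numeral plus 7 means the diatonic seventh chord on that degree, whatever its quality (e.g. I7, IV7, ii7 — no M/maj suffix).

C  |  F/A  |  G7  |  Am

I - IV6 - V7 - vi

C: major triad on C = scale degree 1 → I.
F/A has root F, degree 4 in C major, so IV6.
G7: dominant seventh chord on G = scale degree 5 → V7.
Am: root A is the submediant; minor triad there is vi.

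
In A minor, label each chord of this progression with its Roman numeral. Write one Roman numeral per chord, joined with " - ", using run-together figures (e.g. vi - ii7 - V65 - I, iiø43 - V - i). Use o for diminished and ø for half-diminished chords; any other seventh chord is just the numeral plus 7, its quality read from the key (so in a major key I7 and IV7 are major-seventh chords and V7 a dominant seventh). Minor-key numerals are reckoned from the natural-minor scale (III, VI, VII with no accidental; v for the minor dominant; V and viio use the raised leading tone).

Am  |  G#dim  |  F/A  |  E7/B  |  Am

i - viio - VI6 - V43 - i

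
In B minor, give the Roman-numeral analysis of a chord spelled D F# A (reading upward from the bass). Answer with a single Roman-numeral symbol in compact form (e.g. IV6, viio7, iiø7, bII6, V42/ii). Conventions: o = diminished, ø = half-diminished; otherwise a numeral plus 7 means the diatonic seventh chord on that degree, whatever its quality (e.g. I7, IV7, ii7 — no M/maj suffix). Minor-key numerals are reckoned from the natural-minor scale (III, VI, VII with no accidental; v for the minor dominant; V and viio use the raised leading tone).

The pitches D-F#-A form a major triad rooted on D.
In B minor, D is the mediant; the diatonic major triad there is III.

III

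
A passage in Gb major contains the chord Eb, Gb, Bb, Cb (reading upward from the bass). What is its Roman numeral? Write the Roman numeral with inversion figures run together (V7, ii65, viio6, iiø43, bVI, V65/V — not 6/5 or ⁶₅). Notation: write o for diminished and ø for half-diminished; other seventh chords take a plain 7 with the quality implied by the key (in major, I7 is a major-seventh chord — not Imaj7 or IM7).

IV65

The pitches Cb-Eb-Gb-Bb form a major seventh chord rooted on Cb.
In Gb major, Cb is the subdominant; the diatonic major seventh chord there is IV7.
With Eb in the bass the chord is in first inversion, so the figured bass is 65.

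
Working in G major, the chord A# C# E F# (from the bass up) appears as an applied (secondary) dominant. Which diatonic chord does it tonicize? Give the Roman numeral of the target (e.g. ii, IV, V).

iii

The chord is a dominant seventh chord on F#.
A dominant resolves down a perfect fifth: F# → B. In G major, B is scale degree 3, i.e. iii.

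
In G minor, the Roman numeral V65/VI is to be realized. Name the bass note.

The applied chord V65/VI is rooted on Bb: Bb-D-F-Ab.
The figure 65 means first inversion — the third is in the bass.

D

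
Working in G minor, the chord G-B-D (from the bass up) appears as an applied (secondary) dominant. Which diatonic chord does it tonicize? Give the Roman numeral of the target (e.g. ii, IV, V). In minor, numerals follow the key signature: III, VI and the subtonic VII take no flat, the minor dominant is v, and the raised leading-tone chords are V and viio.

The chord is a major triad on G.
A dominant resolves down a perfect fifth: G → C. In G minor, C is scale degree 4, i.e. iv.

iv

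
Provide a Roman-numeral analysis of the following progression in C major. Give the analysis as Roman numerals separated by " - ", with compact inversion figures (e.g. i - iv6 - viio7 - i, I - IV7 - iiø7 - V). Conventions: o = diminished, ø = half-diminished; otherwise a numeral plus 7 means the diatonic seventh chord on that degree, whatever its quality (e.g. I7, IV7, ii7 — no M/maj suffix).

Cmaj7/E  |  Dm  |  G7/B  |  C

Cmaj7/E: root C is the tonic; major seventh chord there is I65.
Dm: minor triad on D = scale degree 2 → ii.
G7/B: dominant seventh chord on G = scale degree 5 → V65.
C: root C is the tonic; major triad there is I.

I65 - ii - V65 - I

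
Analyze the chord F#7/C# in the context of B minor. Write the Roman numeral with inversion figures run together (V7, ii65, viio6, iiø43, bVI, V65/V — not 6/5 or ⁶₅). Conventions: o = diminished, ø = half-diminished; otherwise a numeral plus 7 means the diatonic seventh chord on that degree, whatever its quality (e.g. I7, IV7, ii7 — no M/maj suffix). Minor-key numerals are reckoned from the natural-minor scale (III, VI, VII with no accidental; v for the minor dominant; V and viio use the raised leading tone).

The pitches F#-A#-C#-E form a dominant seventh chord rooted on F#.
F# is scale degree 5 in B minor, and a dominant seventh chord on that degree is written V7.
With C# in the bass the chord is in second inversion, so the figured bass is 43.

V43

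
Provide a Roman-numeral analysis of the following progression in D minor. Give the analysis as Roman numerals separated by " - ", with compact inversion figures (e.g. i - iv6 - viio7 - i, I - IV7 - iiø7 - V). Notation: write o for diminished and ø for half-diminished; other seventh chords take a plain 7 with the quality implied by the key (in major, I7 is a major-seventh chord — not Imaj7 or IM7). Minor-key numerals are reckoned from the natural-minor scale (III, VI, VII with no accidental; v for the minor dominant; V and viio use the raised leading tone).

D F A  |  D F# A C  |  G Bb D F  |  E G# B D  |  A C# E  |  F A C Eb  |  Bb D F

i - V7/iv - iv7 - V7/V - V - V7/VI - VI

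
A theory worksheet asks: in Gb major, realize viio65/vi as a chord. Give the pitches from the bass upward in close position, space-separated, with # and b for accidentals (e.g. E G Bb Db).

F Ab Cb D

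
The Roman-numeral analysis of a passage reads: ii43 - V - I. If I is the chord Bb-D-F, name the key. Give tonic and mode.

Bb major

The chord Bb is a major triad rooted on Bb; its label is I.
If Bb is scale degree 1 and the mode makes that degree carry a major triad, the tonic is Bb and the mode is major.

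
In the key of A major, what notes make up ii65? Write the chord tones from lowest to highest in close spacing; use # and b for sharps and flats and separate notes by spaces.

The numeral's case and figure indicate a minor seventh chord. In A major its root, scale degree 2, is B.
That chord is spelled B-D-F#-A.
The figured bass 65 indicates first inversion, placing the third (D) in the bass: D-F#-A-B.

D F# A B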